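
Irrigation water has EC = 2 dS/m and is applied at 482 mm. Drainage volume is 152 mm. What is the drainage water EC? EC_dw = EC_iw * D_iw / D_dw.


EC_dw = EC_iw * D_iw / D_dw
EC_dw = 2 * 482 / 152
EC_dw = 964 / 152

6.3421 dS/m


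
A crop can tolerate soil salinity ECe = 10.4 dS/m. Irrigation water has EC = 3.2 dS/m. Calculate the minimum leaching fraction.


LR = ECiw / (5*ECe - ECiw)
LR = 3.2 / (5*10.4 - 3.2)
LR = 3.2 / 48.8000

0.0656


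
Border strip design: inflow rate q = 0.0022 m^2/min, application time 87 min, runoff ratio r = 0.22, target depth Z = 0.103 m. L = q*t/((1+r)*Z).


L = q*t/((1+r)*Z)
L = 0.0022*87/((1+0.22)*0.103)
L = 0.1914/0.12566

1.5232 m


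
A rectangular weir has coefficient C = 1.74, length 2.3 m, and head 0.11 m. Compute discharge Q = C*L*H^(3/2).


Q = C * L * H^(3/2) = 1.74 * 2.3 * 0.11^1.5 = 1.74 * 2.3 * 0.036483

0.1460 m^3/s


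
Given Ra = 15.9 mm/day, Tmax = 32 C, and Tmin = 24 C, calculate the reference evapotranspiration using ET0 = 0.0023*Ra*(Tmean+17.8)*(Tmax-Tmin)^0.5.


Tmean = (Tmax + Tmin)/2 = (32 + 24)/2 = 28.0
ET0 = 0.0023 * 15.9 * (28.0 + 17.8) * sqrt(32 - 24)
ET0 = 0.0023 * 15.9 * 45.8 * 2.828427

4.7373 mm/day


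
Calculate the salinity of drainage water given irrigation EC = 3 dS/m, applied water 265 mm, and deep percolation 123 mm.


EC_dw = EC_iw * D_iw / D_dw
EC_dw = 3 * 265 / 123
EC_dw = 795 / 123

6.4634 dS/m


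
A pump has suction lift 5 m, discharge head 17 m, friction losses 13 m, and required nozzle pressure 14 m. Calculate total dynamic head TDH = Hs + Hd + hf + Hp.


TDH = Hs + Hd + hf + Hp = 5 + 17 + 13 + 14 = 49

49 m


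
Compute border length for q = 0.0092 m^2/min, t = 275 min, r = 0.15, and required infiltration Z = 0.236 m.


L = q*t/((1+r)*Z)
L = 0.0092*275/((1+0.15)*0.236)
L = 2.53/0.2714

9.3220 m


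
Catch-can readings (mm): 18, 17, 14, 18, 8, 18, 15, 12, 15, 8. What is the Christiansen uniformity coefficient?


mean = 14.300000 mm
MAD = 3.040000 mm
CU = (1 - 3.040000/14.300000)*100

78.7413 %


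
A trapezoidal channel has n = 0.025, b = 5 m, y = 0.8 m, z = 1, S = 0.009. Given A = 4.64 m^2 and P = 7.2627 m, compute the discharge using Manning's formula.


R = A/P = 4.64/7.2627 = 0.638881
Q = (1/0.025) * 4.64 * 0.638881^(2/3) * 0.009^0.5

13.0611 m^3/s


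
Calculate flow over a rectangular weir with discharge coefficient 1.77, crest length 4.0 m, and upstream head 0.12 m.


Q = C * L * H^(3/2) = 1.77 * 4.0 * 0.12^1.5 = 1.77 * 4.0 * 0.041569

0.2943 m^3/s


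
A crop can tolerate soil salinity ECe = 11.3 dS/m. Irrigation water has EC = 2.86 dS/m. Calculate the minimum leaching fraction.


LR = ECiw / (5*ECe - ECiw)
LR = 2.86 / (5*11.3 - 2.86)
LR = 2.86 / 53.6400

0.0533


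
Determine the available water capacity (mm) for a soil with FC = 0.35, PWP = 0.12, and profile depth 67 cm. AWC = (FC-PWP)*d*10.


AWC = (FC - PWP) * d * 10
AWC = (0.35 - 0.12) * 67 * 10
AWC = 0.2300 * 67 * 10

154.1000 mm


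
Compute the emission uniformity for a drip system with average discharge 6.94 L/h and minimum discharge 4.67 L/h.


EU = (q_min/q_avg)*100 = (4.67/6.94)*100 = 67.2911%

67.2911 %


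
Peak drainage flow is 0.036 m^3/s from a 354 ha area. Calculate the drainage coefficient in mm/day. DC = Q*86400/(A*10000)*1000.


DC = Q * 86400 / (A * 10000) * 1000
DC = 0.036 * 86400 / (354 * 10000) * 1000
DC = 3110400.0000 / 3540000

0.8786 mm/day


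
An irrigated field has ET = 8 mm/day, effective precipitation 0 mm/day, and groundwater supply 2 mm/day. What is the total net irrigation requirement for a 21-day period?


Daily deficit = ET - Pe - GW = 8 - 0 - 2 = 6 mm/day
NIR = 6 * 21 = 126 mm

126.0000 mm


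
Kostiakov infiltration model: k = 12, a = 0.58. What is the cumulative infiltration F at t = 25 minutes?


F = k * t^a = 12 * 25^0.58
F = 12 * 6.468524

77.6223 mm


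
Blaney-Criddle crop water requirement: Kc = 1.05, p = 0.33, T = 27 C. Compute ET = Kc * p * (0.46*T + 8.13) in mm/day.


ET = Kc * p * (0.46*T + 8.13)
ET = 1.05 * 0.33 * (0.46*27 + 8.13)
ET = 1.05 * 0.33 * 20.5500

7.1206 mm/day


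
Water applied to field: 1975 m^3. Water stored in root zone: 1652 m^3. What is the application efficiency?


Ea = V_root / V_field * 100 = 1652 / 1975 * 100 = 83.6456%

83.6456 %


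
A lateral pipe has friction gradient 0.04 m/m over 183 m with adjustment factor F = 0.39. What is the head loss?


hf = J * L * F = 0.04 * 183 * 0.39 = 2.8548 m

2.8548 m


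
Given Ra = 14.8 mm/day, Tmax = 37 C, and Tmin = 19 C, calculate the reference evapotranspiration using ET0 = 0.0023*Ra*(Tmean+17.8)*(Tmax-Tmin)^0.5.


Tmean = (Tmax + Tmin)/2 = (37 + 19)/2 = 28.0
ET0 = 0.0023 * 14.8 * (28.0 + 17.8) * sqrt(37 - 19)
ET0 = 0.0023 * 14.8 * 45.8 * 4.242641

6.6144 mm/day


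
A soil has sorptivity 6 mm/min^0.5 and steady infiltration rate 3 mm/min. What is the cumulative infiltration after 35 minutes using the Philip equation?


F = S*sqrt(t) + A*t
F = 6*sqrt(35) + 3*35
F = 6*5.916080 + 105

140.4965 mm


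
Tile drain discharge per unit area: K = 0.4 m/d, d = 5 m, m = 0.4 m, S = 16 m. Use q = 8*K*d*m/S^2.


q = 8*K*d*m/S^2
q = 8*0.4*5*0.4/16^2
q = 6.4000 / 256

0.0250 m/d


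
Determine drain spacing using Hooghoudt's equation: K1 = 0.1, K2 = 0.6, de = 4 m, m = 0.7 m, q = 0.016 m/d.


S^2 = 8*K2*de*m/q + 4*K1*m^2/q
S^2 = 8*0.6*4*0.7/0.016 + 4*0.1*0.7^2/0.016
S = sqrt(852.2500)

29.1933 m


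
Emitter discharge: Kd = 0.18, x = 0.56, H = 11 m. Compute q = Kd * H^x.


q = Kd * H^x = 0.18 * 11^0.56 = 0.18 * 3.829834

0.6894 L/h


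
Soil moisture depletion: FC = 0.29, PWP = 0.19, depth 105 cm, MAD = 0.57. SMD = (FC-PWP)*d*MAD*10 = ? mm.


SMD = (FC - PWP) * d * MAD * 10
SMD = (0.29 - 0.19) * 105 * 0.57 * 10
SMD = 0.1000 * 105 * 0.57 * 10

59.8500 mm


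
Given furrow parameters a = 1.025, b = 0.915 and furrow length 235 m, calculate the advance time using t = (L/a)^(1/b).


t = (L/a)^(1/b)
t = (235/1.025)^(1/0.915)
t = 229.268293^(1/0.915)

379.8489 min


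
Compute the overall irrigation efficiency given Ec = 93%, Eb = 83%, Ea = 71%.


Ec = 0.93, Eb = 0.83, Ea = 0.71
E = 0.93 * 0.83 * 0.71 * 100 = 54.8049%

54.8049 %


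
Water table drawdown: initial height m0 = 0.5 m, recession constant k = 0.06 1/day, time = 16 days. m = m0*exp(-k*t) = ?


m = m0 * exp(-k*t)
m = 0.5 * exp(-0.06 * 16)
m = 0.5 * exp(-0.9600)

0.1914 m


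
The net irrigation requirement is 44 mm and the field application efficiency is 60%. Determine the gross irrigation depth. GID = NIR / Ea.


Ea = 60% = 0.6
GID = NIR / Ea = 44 / 0.6 = 73.3333 mm

73.3333 mm


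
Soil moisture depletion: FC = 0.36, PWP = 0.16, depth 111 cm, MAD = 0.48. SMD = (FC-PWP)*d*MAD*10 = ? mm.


SMD = (FC - PWP) * d * MAD * 10
SMD = (0.36 - 0.16) * 111 * 0.48 * 10
SMD = 0.2000 * 111 * 0.48 * 10

106.5600 mm


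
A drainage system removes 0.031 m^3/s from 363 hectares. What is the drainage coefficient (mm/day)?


DC = Q * 86400 / (A * 10000) * 1000
DC = 0.031 * 86400 / (363 * 10000) * 1000
DC = 2678400.0000 / 3630000

0.7379 mm/day


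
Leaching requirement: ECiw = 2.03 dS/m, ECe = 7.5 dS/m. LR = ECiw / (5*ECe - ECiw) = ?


LR = ECiw / (5*ECe - ECiw)
LR = 2.03 / (5*7.5 - 2.03)
LR = 2.03 / 35.4700

0.0572


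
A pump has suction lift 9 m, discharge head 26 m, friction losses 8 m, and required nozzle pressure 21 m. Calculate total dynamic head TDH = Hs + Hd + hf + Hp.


TDH = Hs + Hd + hf + Hp = 9 + 26 + 8 + 21 = 64

64 m


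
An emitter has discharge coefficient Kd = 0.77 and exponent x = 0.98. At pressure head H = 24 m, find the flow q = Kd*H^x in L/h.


q = Kd * H^x = 0.77 * 24^0.98 = 0.77 * 22.522003

17.3419 L/h


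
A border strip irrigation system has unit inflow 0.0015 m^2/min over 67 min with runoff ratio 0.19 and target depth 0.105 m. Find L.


L = q*t/((1+r)*Z)
L = 0.0015*67/((1+0.19)*0.105)
L = 0.1005/0.12495

0.8043 m


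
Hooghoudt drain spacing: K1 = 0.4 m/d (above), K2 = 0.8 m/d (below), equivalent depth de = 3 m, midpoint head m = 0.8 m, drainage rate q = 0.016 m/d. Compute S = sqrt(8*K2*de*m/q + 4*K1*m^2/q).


S^2 = 8*K2*de*m/q + 4*K1*m^2/q
S^2 = 8*0.8*3*0.8/0.016 + 4*0.4*0.8^2/0.016
S = sqrt(1024.0000)

32.0000 m


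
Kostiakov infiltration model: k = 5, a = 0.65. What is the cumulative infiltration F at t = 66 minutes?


F = k * t^a = 5 * 66^0.65
F = 5 * 15.230128

76.1506 mm


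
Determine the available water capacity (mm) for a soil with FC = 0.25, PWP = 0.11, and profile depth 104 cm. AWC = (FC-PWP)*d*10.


AWC = (FC - PWP) * d * 10
AWC = (0.25 - 0.11) * 104 * 10
AWC = 0.1400 * 104 * 10

145.6000 mm


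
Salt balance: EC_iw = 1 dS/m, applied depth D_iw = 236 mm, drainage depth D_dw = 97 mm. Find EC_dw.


EC_dw = EC_iw * D_iw / D_dw
EC_dw = 1 * 236 / 97
EC_dw = 236 / 97

2.4330 dS/m


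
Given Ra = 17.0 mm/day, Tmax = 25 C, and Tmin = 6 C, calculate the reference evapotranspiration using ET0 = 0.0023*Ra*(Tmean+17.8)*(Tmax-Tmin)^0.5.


Tmean = (Tmax + Tmin)/2 = (25 + 6)/2 = 15.5
ET0 = 0.0023 * 17.0 * (15.5 + 17.8) * sqrt(25 - 6)
ET0 = 0.0023 * 17.0 * 33.3 * 4.358899

5.6754 mm/day


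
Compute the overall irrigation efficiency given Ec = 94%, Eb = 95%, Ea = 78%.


Ec = 0.94, Eb = 0.95, Ea = 0.78
E = 0.94 * 0.95 * 0.78 * 100 = 69.6540%

69.6540 %


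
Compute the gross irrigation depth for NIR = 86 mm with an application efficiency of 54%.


Ea = 54% = 0.54
GID = NIR / Ea = 86 / 0.54 = 159.2593 mm

159.2593 mm


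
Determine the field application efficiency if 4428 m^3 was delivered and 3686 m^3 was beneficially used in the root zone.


Ea = V_root / V_field * 100 = 3686 / 4428 * 100 = 83.2430%

83.2430 %


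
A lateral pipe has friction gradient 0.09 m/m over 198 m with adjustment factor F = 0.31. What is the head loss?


hf = J * L * F = 0.09 * 198 * 0.31 = 5.5242 m

5.5242 m


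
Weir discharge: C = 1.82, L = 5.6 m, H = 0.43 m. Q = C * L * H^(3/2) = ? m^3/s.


Q = C * L * H^(3/2) = 1.82 * 5.6 * 0.43^1.5 = 1.82 * 5.6 * 0.281970

2.8738 m^3/s


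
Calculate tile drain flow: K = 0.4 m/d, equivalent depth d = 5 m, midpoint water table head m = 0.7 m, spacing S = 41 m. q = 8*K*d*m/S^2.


q = 8*K*d*m/S^2
q = 8*0.4*5*0.7/41^2
q = 11.2000 / 1681

0.0067 m/d


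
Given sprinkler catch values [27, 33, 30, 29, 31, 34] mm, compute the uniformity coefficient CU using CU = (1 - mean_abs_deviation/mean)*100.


mean = 30.666667 mm
MAD = 2.000000 mm
CU = (1 - 2.000000/30.666667)*100

93.4783 %


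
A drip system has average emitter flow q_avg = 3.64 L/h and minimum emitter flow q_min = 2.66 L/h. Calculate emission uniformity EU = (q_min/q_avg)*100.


EU = (q_min/q_avg)*100 = (2.66/3.64)*100 = 73.0769%

73.0769 %


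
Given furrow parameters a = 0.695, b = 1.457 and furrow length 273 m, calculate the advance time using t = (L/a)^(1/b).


t = (L/a)^(1/b)
t = (273/0.695)^(1/1.457)
t = 392.805755^(1/1.457)

60.3244 min


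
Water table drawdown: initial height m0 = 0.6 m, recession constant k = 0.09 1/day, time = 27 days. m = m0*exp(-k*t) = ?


m = m0 * exp(-k*t)
m = 0.6 * exp(-0.09 * 27)
m = 0.6 * exp(-2.4300)

0.0528 m


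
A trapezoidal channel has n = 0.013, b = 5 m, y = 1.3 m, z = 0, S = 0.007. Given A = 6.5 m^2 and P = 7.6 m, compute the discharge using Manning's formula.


R = A/P = 6.5/7.6 = 0.855263
Q = (1/0.013) * 6.5 * 0.855263^(2/3) * 0.007^0.5

37.6923 m^3/s


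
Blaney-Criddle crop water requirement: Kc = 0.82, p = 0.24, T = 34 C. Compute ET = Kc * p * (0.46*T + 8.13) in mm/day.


ET = Kc * p * (0.46*T + 8.13)
ET = 0.82 * 0.24 * (0.46*34 + 8.13)
ET = 0.82 * 0.24 * 23.7700

4.6779 mm/day


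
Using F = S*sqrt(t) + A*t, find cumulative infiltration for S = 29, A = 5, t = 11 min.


F = S*sqrt(t) + A*t
F = 29*sqrt(11) + 5*11
F = 29*3.316625 + 55

151.1821 mm


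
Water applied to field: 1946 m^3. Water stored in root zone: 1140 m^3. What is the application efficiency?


Ea = V_root / V_field * 100 = 1140 / 1946 * 100 = 58.5817%

58.5817 %


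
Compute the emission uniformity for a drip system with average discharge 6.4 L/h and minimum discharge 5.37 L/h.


EU = (q_min/q_avg)*100 = (5.37/6.4)*100 = 83.9062%

83.9062 %


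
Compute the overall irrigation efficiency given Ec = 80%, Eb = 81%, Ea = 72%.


Ec = 0.8, Eb = 0.81, Ea = 0.72
E = 0.8 * 0.81 * 0.72 * 100 = 46.6560%

46.6560 %


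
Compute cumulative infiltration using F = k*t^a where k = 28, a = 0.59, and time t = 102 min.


F = k * t^a = 28 * 102^0.59
F = 28 * 15.313487

428.7776 mm


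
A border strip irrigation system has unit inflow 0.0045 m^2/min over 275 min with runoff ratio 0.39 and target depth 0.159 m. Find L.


L = q*t/((1+r)*Z)
L = 0.0045*275/((1+0.39)*0.159)
L = 1.2375/0.22101

5.5993 m


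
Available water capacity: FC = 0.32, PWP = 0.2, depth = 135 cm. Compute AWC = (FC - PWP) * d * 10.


AWC = (FC - PWP) * d * 10
AWC = (0.32 - 0.2) * 135 * 10
AWC = 0.1200 * 135 * 10

162.0000 mm


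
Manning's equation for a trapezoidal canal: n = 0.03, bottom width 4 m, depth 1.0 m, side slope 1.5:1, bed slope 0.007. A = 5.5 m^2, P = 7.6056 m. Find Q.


R = A/P = 5.5/7.6056 = 0.723151
Q = (1/0.03) * 5.5 * 0.723151^(2/3) * 0.007^0.5

12.3579 m^3/s


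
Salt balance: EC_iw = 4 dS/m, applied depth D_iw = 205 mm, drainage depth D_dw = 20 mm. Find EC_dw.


EC_dw = EC_iw * D_iw / D_dw
EC_dw = 4 * 205 / 20
EC_dw = 820 / 20

41.0000 dS/m


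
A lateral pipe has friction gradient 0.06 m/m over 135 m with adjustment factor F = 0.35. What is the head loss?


hf = J * L * F = 0.06 * 135 * 0.35 = 2.8350 m

2.8350 m


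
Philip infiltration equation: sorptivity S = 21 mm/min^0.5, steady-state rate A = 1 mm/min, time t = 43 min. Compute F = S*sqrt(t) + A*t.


F = S*sqrt(t) + A*t
F = 21*sqrt(43) + 1*43
F = 21*6.557439 + 43

180.7062 mm


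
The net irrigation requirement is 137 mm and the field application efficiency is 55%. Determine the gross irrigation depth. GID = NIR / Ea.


Ea = 55% = 0.55
GID = NIR / Ea = 137 / 0.55 = 249.0909 mm

249.0909 mm


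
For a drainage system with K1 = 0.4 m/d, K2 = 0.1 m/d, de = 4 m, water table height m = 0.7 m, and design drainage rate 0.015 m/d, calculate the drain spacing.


S^2 = 8*K2*de*m/q + 4*K1*m^2/q
S^2 = 8*0.1*4*0.7/0.015 + 4*0.4*0.7^2/0.015
S = sqrt(201.6000)

14.1986 m


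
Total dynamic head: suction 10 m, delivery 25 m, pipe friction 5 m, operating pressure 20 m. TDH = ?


TDH = Hs + Hd + hf + Hp = 10 + 25 + 5 + 20 = 60

60 m


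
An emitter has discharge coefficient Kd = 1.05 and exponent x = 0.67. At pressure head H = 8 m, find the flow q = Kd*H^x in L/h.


q = Kd * H^x = 1.05 * 8^0.67 = 1.05 * 4.027822

4.2292 L/h


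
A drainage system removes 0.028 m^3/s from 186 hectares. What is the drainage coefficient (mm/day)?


DC = Q * 86400 / (A * 10000) * 1000
DC = 0.028 * 86400 / (186 * 10000) * 1000
DC = 2419200.0000 / 1860000

1.3006 mm/day


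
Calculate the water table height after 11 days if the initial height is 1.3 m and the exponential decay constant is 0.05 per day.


m = m0 * exp(-k*t)
m = 1.3 * exp(-0.05 * 11)
m = 1.3 * exp(-0.5500)

0.7500 m


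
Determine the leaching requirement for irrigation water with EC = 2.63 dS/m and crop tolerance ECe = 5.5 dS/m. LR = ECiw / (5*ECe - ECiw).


LR = ECiw / (5*ECe - ECiw)
LR = 2.63 / (5*5.5 - 2.63)
LR = 2.63 / 24.8700

0.1057


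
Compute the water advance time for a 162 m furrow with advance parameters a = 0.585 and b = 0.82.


t = (L/a)^(1/b)
t = (162/0.585)^(1/0.82)
t = 276.923077^(1/0.82)

951.6708 min


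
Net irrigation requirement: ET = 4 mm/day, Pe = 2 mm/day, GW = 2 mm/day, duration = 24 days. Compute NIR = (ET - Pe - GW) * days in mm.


Daily deficit = ET - Pe - GW = 4 - 2 - 2 = 0 mm/day
NIR = 0 * 24 = 0 mm

0 mm


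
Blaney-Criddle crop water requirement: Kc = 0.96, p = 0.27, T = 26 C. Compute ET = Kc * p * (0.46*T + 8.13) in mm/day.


ET = Kc * p * (0.46*T + 8.13)
ET = 0.96 * 0.27 * (0.46*26 + 8.13)
ET = 0.96 * 0.27 * 20.0900

5.2073 mm/day


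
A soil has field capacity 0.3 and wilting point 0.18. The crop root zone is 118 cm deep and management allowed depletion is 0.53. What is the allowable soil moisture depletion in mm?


SMD = (FC - PWP) * d * MAD * 10
SMD = (0.3 - 0.18) * 118 * 0.53 * 10
SMD = 0.1200 * 118 * 0.53 * 10

75.0480 mm


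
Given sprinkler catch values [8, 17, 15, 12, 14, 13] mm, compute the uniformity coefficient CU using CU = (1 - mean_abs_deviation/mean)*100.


mean = 13.166667 mm
MAD = 2.166667 mm
CU = (1 - 2.166667/13.166667)*100

83.5443 %


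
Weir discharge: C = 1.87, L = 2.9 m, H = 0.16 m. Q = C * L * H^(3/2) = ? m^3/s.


Q = C * L * H^(3/2) = 1.87 * 2.9 * 0.16^1.5 = 1.87 * 2.9 * 0.064000

0.3471 m^3/s


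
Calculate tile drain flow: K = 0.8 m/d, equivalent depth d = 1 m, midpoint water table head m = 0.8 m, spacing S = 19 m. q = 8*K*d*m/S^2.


q = 8*K*d*m/S^2
q = 8*0.8*1*0.8/19^2
q = 5.1200 / 361

0.0142 m/d


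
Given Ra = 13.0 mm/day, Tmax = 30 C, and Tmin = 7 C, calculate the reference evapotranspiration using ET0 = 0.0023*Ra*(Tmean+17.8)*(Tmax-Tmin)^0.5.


Tmean = (Tmax + Tmin)/2 = (30 + 7)/2 = 18.5
ET0 = 0.0023 * 13.0 * (18.5 + 17.8) * sqrt(30 - 7)
ET0 = 0.0023 * 13.0 * 36.3 * 4.795832

5.2053 mm/day


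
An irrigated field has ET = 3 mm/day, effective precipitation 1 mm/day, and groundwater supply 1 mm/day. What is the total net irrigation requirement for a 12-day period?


Daily deficit = ET - Pe - GW = 3 - 1 - 1 = 1 mm/day
NIR = 1 * 12 = 12 mm

12.0000 mm


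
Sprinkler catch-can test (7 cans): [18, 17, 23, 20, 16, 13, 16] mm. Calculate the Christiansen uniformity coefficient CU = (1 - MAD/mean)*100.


mean = 17.571429 mm
MAD = 2.367347 mm
CU = (1 - 2.367347/17.571429)*100

86.5273 %


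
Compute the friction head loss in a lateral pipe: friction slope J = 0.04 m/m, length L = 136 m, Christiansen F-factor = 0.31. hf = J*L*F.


hf = J * L * F = 0.04 * 136 * 0.31 = 1.6864 m

1.6864 m


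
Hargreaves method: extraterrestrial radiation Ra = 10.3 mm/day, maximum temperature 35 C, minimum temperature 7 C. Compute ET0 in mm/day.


Tmean = (Tmax + Tmin)/2 = (35 + 7)/2 = 21.0
ET0 = 0.0023 * 10.3 * (21.0 + 17.8) * sqrt(35 - 7)
ET0 = 0.0023 * 10.3 * 38.8 * 5.291503

4.8638 mm/day


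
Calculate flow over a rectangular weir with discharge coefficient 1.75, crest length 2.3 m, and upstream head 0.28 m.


Q = C * L * H^(3/2) = 1.75 * 2.3 * 0.28^1.5 = 1.75 * 2.3 * 0.148162

0.5964 m^3/s


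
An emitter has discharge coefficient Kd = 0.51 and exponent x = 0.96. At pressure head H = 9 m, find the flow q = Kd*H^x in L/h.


q = Kd * H^x = 0.51 * 9^0.96 = 0.51 * 8.242763

4.2038 L/h


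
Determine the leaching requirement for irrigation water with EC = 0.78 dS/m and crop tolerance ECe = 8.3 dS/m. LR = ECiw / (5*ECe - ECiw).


LR = ECiw / (5*ECe - ECiw)
LR = 0.78 / (5*8.3 - 0.78)
LR = 0.78 / 40.7200

0.0192


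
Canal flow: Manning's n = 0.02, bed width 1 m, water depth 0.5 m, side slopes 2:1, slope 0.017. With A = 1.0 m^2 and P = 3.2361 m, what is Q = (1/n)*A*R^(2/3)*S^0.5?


R = A/P = 1.0/3.2361 = 0.309014
Q = (1/0.02) * 1.0 * 0.309014^(2/3) * 0.017^0.5

2.9798 m^3/s


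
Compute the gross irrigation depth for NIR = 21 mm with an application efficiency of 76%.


Ea = 76% = 0.76
GID = NIR / Ea = 21 / 0.76 = 27.6316 mm

27.6316 mm


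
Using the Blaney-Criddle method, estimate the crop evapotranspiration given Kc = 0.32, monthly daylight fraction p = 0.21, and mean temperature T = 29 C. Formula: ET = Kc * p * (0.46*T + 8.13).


ET = Kc * p * (0.46*T + 8.13)
ET = 0.32 * 0.21 * (0.46*29 + 8.13)
ET = 0.32 * 0.21 * 21.4700

1.4428 mm/day


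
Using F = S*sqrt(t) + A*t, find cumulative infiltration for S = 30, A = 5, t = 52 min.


F = S*sqrt(t) + A*t
F = 30*sqrt(52) + 5*52
F = 30*7.211103 + 260

476.3331 mm


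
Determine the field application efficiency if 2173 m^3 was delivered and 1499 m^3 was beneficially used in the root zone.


Ea = V_root / V_field * 100 = 1499 / 2173 * 100 = 68.9830%

68.9830 %


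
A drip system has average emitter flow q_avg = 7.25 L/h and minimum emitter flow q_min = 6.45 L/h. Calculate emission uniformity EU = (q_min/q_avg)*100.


EU = (q_min/q_avg)*100 = (6.45/7.25)*100 = 88.9655%

88.9655 %


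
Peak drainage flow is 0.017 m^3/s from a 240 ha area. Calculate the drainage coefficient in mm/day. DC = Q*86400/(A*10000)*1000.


DC = Q * 86400 / (A * 10000) * 1000
DC = 0.017 * 86400 / (240 * 10000) * 1000
DC = 1468800.0000 / 2400000

0.6120 mm/day


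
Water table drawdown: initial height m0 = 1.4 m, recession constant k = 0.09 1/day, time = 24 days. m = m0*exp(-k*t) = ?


m = m0 * exp(-k*t)
m = 1.4 * exp(-0.09 * 24)
m = 1.4 * exp(-2.1600)

0.1615 m


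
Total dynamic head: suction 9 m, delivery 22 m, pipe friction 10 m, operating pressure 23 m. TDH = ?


TDH = Hs + Hd + hf + Hp = 9 + 22 + 10 + 23 = 64

64 m


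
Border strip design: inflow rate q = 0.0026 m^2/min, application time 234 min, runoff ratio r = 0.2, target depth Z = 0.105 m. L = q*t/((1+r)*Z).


L = q*t/((1+r)*Z)
L = 0.0026*234/((1+0.2)*0.105)
L = 0.6084/0.126

4.8286 m


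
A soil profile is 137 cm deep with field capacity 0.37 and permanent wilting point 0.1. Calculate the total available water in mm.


AWC = (FC - PWP) * d * 10
AWC = (0.37 - 0.1) * 137 * 10
AWC = 0.2700 * 137 * 10

369.9000 mm


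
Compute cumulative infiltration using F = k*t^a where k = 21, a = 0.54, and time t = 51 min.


F = k * t^a = 21 * 51^0.54
F = 21 * 8.357721

175.5121 mm


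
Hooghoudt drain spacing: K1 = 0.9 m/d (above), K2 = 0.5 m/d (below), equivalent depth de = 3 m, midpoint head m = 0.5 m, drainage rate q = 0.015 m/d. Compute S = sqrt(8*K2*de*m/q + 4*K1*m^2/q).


S^2 = 8*K2*de*m/q + 4*K1*m^2/q
S^2 = 8*0.5*3*0.5/0.015 + 4*0.9*0.5^2/0.015
S = sqrt(460.0000)

21.4476 m


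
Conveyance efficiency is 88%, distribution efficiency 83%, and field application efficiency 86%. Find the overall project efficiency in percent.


Ec = 0.88, Eb = 0.83, Ea = 0.86
E = 0.88 * 0.83 * 0.86 * 100 = 62.8144%

62.8144 %


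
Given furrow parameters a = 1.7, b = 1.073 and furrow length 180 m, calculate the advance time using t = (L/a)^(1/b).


t = (L/a)^(1/b)
t = (180/1.7)^(1/1.073)
t = 105.882353^(1/1.073)

77.1024 min


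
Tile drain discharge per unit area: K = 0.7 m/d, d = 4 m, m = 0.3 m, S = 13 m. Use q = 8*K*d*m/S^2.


q = 8*K*d*m/S^2
q = 8*0.7*4*0.3/13^2
q = 6.7200 / 169

0.0398 m/d


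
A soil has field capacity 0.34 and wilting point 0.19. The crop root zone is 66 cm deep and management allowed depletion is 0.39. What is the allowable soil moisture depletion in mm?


SMD = (FC - PWP) * d * MAD * 10
SMD = (0.34 - 0.19) * 66 * 0.39 * 10
SMD = 0.1500 * 66 * 0.39 * 10

38.6100 mm


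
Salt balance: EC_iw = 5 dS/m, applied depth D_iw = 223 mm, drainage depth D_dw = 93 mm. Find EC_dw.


EC_dw = EC_iw * D_iw / D_dw
EC_dw = 5 * 223 / 93
EC_dw = 1115 / 93

11.9892 dS/m


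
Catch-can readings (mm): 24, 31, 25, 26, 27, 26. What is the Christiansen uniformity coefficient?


mean = 26.500000 mm
MAD = 1.666667 mm
CU = (1 - 1.666667/26.500000)*100

93.7107 %


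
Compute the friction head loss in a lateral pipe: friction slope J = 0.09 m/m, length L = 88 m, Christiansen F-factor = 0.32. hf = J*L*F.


hf = J * L * F = 0.09 * 88 * 0.32 = 2.5344 m

2.5344 m


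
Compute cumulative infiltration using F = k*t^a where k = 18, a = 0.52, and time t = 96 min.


F = k * t^a = 18 * 96^0.52
F = 18 * 10.734481

193.2207 mm


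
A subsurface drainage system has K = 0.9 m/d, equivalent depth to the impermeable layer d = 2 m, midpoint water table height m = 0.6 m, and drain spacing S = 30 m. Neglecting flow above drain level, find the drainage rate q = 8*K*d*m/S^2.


q = 8*K*d*m/S^2
q = 8*0.9*2*0.6/30^2
q = 8.6400 / 900

0.0096 m/d


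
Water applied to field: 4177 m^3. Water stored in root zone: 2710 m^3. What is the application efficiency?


Ea = V_root / V_field * 100 = 2710 / 4177 * 100 = 64.8791%

64.8791 %


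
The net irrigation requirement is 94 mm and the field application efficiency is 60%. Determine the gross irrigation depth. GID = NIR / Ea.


Ea = 60% = 0.6
GID = NIR / Ea = 94 / 0.6 = 156.6667 mm

156.6667 mm


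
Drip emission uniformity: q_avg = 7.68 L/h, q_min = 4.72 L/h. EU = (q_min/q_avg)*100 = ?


EU = (q_min/q_avg)*100 = (4.72/7.68)*100 = 61.4583%

61.4583 %


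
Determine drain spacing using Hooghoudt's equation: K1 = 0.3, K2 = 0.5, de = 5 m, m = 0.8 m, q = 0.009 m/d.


S^2 = 8*K2*de*m/q + 4*K1*m^2/q
S^2 = 8*0.5*5*0.8/0.009 + 4*0.3*0.8^2/0.009
S = sqrt(1863.1111)

43.1638 m


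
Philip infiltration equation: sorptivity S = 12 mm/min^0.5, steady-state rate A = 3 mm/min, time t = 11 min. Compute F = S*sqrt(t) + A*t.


F = S*sqrt(t) + A*t
F = 12*sqrt(11) + 3*11
F = 12*3.316625 + 33

72.7995 mm


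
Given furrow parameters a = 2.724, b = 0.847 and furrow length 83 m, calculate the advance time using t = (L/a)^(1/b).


t = (L/a)^(1/b)
t = (83/2.724)^(1/0.847)
t = 30.469897^(1/0.847)

56.4825 min


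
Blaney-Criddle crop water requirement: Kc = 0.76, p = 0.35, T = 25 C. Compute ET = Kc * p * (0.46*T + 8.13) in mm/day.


ET = Kc * p * (0.46*T + 8.13)
ET = 0.76 * 0.35 * (0.46*25 + 8.13)
ET = 0.76 * 0.35 * 19.6300

5.2216 mm/day


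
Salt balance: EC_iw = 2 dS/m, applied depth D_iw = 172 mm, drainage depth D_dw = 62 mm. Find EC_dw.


EC_dw = EC_iw * D_iw / D_dw
EC_dw = 2 * 172 / 62
EC_dw = 344 / 62

5.5484 dS/m


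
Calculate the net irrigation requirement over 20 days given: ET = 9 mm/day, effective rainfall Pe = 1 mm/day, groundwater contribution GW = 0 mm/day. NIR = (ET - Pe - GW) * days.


Daily deficit = ET - Pe - GW = 9 - 1 - 0 = 8 mm/day
NIR = 8 * 20 = 160 mm

160.0000 mm


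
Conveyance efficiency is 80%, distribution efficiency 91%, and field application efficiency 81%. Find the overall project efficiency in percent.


Ec = 0.8, Eb = 0.91, Ea = 0.81
E = 0.8 * 0.91 * 0.81 * 100 = 58.9680%

58.9680 %


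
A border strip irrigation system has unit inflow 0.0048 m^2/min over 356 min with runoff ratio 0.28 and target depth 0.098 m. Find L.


L = q*t/((1+r)*Z)
L = 0.0048*356/((1+0.28)*0.098)
L = 1.7088/0.12544

13.6224 m


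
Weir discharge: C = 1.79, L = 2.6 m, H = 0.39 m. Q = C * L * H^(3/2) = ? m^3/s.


Q = C * L * H^(3/2) = 1.79 * 2.6 * 0.39^1.5 = 1.79 * 2.6 * 0.243555

1.1335 m^3/s


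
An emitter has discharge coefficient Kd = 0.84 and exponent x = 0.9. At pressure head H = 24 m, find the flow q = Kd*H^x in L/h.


q = Kd * H^x = 0.84 * 24^0.9 = 0.84 * 17.465866

14.6713 L/h


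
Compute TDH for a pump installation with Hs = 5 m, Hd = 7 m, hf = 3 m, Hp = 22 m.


TDH = Hs + Hd + hf + Hp = 5 + 7 + 3 + 22 = 37

37 m


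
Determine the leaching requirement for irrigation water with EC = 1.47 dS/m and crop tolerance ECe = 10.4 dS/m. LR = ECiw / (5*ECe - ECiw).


LR = ECiw / (5*ECe - ECiw)
LR = 1.47 / (5*10.4 - 1.47)
LR = 1.47 / 50.5300

0.0291


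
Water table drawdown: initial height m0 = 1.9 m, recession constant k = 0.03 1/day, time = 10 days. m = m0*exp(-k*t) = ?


m = m0 * exp(-k*t)
m = 1.9 * exp(-0.03 * 10)
m = 1.9 * exp(-0.3000)

1.4076 m


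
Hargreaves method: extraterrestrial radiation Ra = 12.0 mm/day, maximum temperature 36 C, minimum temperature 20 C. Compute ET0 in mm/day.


Tmean = (Tmax + Tmin)/2 = (36 + 20)/2 = 28.0
ET0 = 0.0023 * 12.0 * (28.0 + 17.8) * sqrt(36 - 20)
ET0 = 0.0023 * 12.0 * 45.8 * 4.000000

5.0563 mm/day


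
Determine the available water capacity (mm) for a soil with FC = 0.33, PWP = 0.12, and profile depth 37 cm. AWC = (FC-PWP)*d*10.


AWC = (FC - PWP) * d * 10
AWC = (0.33 - 0.12) * 37 * 10
AWC = 0.2100 * 37 * 10

77.7000 mm


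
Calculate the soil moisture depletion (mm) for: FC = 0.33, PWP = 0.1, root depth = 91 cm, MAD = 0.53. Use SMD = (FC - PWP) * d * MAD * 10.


SMD = (FC - PWP) * d * MAD * 10
SMD = (0.33 - 0.1) * 91 * 0.53 * 10
SMD = 0.2300 * 91 * 0.53 * 10

110.9290 mm


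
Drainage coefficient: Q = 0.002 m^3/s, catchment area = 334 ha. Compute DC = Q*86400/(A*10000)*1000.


DC = Q * 86400 / (A * 10000) * 1000
DC = 0.002 * 86400 / (334 * 10000) * 1000
DC = 172800.0000 / 3340000

0.0517 mm/day


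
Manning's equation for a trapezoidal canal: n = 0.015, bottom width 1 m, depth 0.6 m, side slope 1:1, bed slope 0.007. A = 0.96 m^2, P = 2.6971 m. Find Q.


R = A/P = 0.96/2.6971 = 0.355938
Q = (1/0.015) * 0.96 * 0.355938^(2/3) * 0.007^0.5

2.6893 m^3/s


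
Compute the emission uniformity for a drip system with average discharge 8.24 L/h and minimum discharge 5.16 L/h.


EU = (q_min/q_avg)*100 = (5.16/8.24)*100 = 62.6214%

62.6214 %


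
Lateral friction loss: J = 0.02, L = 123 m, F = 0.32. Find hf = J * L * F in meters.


hf = J * L * F = 0.02 * 123 * 0.32 = 0.7872 m

0.7872 m


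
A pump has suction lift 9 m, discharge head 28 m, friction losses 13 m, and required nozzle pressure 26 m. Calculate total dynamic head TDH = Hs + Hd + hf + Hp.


TDH = Hs + Hd + hf + Hp = 9 + 28 + 13 + 26 = 76

76 m


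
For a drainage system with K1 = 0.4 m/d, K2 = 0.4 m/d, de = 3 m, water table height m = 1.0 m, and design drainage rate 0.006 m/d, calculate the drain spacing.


S^2 = 8*K2*de*m/q + 4*K1*m^2/q
S^2 = 8*0.4*3*1.0/0.006 + 4*0.4*1.0^2/0.006
S = sqrt(1866.6667)

43.2049 m


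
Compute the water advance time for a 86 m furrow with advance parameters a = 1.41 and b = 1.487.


t = (L/a)^(1/b)
t = (86/1.41)^(1/1.487)
t = 60.992908^(1/1.487)

15.8705 min


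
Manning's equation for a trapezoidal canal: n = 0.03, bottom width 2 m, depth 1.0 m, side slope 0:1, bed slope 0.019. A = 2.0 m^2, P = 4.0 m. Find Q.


R = A/P = 2.0/4.0 = 0.500000
Q = (1/0.03) * 2.0 * 0.500000^(2/3) * 0.019^0.5

5.7889 m^3/s


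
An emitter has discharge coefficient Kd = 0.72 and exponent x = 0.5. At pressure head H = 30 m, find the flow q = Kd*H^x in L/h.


q = Kd * H^x = 0.72 * 30^0.5 = 0.72 * 5.477226

3.9436 L/h


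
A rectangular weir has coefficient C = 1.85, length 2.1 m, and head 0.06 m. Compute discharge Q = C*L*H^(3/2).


Q = C * L * H^(3/2) = 1.85 * 2.1 * 0.06^1.5 = 1.85 * 2.1 * 0.014697

0.0571 m^3/s


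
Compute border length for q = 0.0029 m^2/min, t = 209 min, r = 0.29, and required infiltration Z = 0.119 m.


L = q*t/((1+r)*Z)
L = 0.0029*209/((1+0.29)*0.119)
L = 0.6061/0.15351

3.9483 m


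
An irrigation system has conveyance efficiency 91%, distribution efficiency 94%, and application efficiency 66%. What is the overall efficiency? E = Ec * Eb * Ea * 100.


Ec = 0.91, Eb = 0.94, Ea = 0.66
E = 0.91 * 0.94 * 0.66 * 100 = 56.4564%

56.4564 %


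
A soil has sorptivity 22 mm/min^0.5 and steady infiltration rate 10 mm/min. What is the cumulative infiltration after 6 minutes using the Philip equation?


F = S*sqrt(t) + A*t
F = 22*sqrt(6) + 10*6
F = 22*2.449490 + 60

113.8888 mm


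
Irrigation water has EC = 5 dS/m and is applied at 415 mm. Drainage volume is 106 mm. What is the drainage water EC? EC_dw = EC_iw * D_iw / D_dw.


EC_dw = EC_iw * D_iw / D_dw
EC_dw = 5 * 415 / 106
EC_dw = 2075 / 106

19.5755 dS/m


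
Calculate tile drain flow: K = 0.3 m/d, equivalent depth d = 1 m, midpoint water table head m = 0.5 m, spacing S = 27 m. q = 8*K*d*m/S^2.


q = 8*K*d*m/S^2
q = 8*0.3*1*0.5/27^2
q = 1.2000 / 729

0.0016 m/d


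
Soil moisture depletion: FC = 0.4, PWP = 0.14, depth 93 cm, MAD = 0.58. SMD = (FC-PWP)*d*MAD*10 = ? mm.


SMD = (FC - PWP) * d * MAD * 10
SMD = (0.4 - 0.14) * 93 * 0.58 * 10
SMD = 0.2600 * 93 * 0.58 * 10

140.2440 mm


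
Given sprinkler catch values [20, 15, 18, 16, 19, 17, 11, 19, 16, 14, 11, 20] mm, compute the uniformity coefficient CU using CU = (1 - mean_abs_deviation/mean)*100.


mean = 16.333333 mm
MAD = 2.500000 mm
CU = (1 - 2.500000/16.333333)*100

84.6939 %


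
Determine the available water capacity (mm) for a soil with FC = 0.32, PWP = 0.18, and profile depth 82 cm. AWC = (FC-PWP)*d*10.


AWC = (FC - PWP) * d * 10
AWC = (0.32 - 0.18) * 82 * 10
AWC = 0.1400 * 82 * 10

114.8000 mm


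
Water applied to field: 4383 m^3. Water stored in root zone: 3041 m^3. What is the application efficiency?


Ea = V_root / V_field * 100 = 3041 / 4383 * 100 = 69.3817%

69.3817 %


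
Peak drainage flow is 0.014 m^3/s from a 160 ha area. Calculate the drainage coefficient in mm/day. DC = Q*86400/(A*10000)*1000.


DC = Q * 86400 / (A * 10000) * 1000
DC = 0.014 * 86400 / (160 * 10000) * 1000
DC = 1209600.0000 / 1600000

0.7560 mm/day


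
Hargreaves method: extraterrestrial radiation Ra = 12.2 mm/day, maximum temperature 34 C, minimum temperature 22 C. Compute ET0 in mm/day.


Tmean = (Tmax + Tmin)/2 = (34 + 22)/2 = 28.0
ET0 = 0.0023 * 12.2 * (28.0 + 17.8) * sqrt(34 - 22)
ET0 = 0.0023 * 12.2 * 45.8 * 3.464102

4.4519 mm/day


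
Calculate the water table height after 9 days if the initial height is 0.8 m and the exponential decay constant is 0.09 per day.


m = m0 * exp(-k*t)
m = 0.8 * exp(-0.09 * 9)
m = 0.8 * exp(-0.8100)

0.3559 m


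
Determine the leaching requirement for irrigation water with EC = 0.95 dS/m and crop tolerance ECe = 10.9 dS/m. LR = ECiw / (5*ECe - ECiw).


LR = ECiw / (5*ECe - ECiw)
LR = 0.95 / (5*10.9 - 0.95)
LR = 0.95 / 53.5500

0.0177


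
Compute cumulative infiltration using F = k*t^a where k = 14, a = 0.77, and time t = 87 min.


F = k * t^a = 14 * 87^0.77
F = 14 * 31.147976

436.0717 mm


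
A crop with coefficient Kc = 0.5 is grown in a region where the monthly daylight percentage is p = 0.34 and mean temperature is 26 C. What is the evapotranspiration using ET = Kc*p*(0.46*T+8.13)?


ET = Kc * p * (0.46*T + 8.13)
ET = 0.5 * 0.34 * (0.46*26 + 8.13)
ET = 0.5 * 0.34 * 20.0900

3.4153 mm/day


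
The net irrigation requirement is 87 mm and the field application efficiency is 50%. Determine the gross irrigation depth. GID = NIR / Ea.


Ea = 50% = 0.5
GID = NIR / Ea = 87 / 0.5 = 174.0000 mm

174.0000 mm


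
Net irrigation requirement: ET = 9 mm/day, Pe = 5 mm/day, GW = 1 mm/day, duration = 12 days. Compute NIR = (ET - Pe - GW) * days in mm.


Daily deficit = ET - Pe - GW = 9 - 5 - 1 = 3 mm/day
NIR = 3 * 12 = 36 mm

36.0000 mm


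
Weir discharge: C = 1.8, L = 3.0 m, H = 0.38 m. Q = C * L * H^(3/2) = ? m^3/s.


Q = C * L * H^(3/2) = 1.8 * 3.0 * 0.38^1.5 = 1.8 * 3.0 * 0.234248

1.2649 m^3/s


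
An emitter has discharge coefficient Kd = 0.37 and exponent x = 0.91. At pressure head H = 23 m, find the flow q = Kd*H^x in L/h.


q = Kd * H^x = 0.37 * 23^0.91 = 0.37 * 17.344921

6.4176 L/h


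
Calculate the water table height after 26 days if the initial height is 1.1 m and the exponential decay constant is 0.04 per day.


m = m0 * exp(-k*t)
m = 1.1 * exp(-0.04 * 26)
m = 1.1 * exp(-1.0400)

0.3888 m


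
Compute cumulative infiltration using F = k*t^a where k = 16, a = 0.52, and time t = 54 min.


F = k * t^a = 16 * 54^0.52
F = 16 * 7.958748

127.3400 mm


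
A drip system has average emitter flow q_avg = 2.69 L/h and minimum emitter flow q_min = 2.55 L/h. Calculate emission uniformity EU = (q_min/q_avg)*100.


EU = (q_min/q_avg)*100 = (2.55/2.69)*100 = 94.7955%

94.7955 %


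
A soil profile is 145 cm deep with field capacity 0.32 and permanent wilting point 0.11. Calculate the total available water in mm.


AWC = (FC - PWP) * d * 10
AWC = (0.32 - 0.11) * 145 * 10
AWC = 0.2100 * 145 * 10

304.5000 mm


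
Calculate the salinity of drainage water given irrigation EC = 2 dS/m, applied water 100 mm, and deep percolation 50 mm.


EC_dw = EC_iw * D_iw / D_dw
EC_dw = 2 * 100 / 50
EC_dw = 200 / 50

4.0000 dS/m


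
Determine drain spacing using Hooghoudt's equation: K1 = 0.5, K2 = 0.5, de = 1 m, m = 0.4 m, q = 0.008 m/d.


S^2 = 8*K2*de*m/q + 4*K1*m^2/q
S^2 = 8*0.5*1*0.4/0.008 + 4*0.5*0.4^2/0.008
S = sqrt(240.0000)

15.4919 m


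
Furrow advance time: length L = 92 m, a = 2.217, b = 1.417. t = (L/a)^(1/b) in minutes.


t = (L/a)^(1/b)
t = (92/2.217)^(1/1.417)
t = 41.497519^(1/1.417)

13.8632 min


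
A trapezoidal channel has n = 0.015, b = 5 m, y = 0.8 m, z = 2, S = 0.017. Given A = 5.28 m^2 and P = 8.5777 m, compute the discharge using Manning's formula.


R = A/P = 5.28/8.5777 = 0.615550
Q = (1/0.015) * 5.28 * 0.615550^(2/3) * 0.017^0.5

33.2105 m^3/s


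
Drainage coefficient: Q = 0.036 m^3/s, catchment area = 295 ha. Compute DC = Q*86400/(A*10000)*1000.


DC = Q * 86400 / (A * 10000) * 1000
DC = 0.036 * 86400 / (295 * 10000) * 1000
DC = 3110400.0000 / 2950000

1.0544 mm/day


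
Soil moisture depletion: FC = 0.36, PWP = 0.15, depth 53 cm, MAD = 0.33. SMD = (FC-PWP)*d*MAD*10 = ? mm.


SMD = (FC - PWP) * d * MAD * 10
SMD = (0.36 - 0.15) * 53 * 0.33 * 10
SMD = 0.2100 * 53 * 0.33 * 10

36.7290 mm


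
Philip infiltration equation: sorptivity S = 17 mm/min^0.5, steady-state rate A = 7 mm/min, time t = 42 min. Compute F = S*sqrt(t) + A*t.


F = S*sqrt(t) + A*t
F = 17*sqrt(42) + 7*42
F = 17*6.480741 + 294

404.1726 mm


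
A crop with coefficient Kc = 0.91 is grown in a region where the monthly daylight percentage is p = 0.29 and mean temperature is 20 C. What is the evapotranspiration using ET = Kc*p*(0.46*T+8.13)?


ET = Kc * p * (0.46*T + 8.13)
ET = 0.91 * 0.29 * (0.46*20 + 8.13)
ET = 0.91 * 0.29 * 17.3300

4.5734 mm/day


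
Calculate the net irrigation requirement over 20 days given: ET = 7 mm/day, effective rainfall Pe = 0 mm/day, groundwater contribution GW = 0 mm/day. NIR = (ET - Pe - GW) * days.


Daily deficit = ET - Pe - GW = 7 - 0 - 0 = 7 mm/day
NIR = 7 * 20 = 140 mm

140.0000 mm


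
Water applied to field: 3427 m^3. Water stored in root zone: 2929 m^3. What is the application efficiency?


Ea = V_root / V_field * 100 = 2929 / 3427 * 100 = 85.4683%

85.4683 %


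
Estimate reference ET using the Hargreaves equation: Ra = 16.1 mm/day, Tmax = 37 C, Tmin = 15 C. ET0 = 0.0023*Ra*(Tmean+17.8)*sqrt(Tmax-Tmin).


Tmean = (Tmax + Tmin)/2 = (37 + 15)/2 = 26.0
ET0 = 0.0023 * 16.1 * (26.0 + 17.8) * sqrt(37 - 15)
ET0 = 0.0023 * 16.1 * 43.8 * 4.690416

7.6075 mm/day


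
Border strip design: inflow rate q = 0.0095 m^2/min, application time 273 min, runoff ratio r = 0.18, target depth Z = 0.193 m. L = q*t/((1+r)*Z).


L = q*t/((1+r)*Z)
L = 0.0095*273/((1+0.18)*0.193)
L = 2.5935/0.22774

11.3880 m


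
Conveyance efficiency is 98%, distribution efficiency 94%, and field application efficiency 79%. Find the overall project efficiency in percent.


Ec = 0.98, Eb = 0.94, Ea = 0.79
E = 0.98 * 0.94 * 0.79 * 100 = 72.7748%

72.7748 %


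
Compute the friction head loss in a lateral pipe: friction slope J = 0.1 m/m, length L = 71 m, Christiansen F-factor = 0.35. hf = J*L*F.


hf = J * L * F = 0.1 * 71 * 0.35 = 2.4850 m

2.4850 m


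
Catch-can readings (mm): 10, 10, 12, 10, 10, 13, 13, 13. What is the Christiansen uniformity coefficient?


mean = 11.375000 mm
MAD = 1.375000 mm
CU = (1 - 1.375000/11.375000)*100

87.9121 %


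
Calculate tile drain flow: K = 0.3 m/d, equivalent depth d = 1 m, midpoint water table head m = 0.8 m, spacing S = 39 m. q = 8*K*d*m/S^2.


q = 8*K*d*m/S^2
q = 8*0.3*1*0.8/39^2
q = 1.9200 / 1521

0.0013 m/d


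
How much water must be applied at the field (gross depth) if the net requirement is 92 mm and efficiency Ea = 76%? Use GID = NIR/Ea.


Ea = 76% = 0.76
GID = NIR / Ea = 92 / 0.76 = 121.0526 mm

121.0526 mm


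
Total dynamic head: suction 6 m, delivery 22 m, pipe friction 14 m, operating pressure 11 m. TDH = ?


TDH = Hs + Hd + hf + Hp = 6 + 22 + 14 + 11 = 53

53 m
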